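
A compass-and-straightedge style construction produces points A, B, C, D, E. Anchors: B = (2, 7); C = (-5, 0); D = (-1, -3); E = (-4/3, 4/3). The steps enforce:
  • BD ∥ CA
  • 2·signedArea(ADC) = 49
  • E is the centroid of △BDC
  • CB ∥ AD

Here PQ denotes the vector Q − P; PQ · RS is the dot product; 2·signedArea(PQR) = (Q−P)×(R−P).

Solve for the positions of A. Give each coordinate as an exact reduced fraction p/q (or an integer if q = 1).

1. A_x = -8  [CB ∥ AD ∩ BD ∥ CA]
2. A_y = -10  [CB ∥ AD ∩ BD ∥ CA]
   → A = (-8, -10)

A = (-8, -10)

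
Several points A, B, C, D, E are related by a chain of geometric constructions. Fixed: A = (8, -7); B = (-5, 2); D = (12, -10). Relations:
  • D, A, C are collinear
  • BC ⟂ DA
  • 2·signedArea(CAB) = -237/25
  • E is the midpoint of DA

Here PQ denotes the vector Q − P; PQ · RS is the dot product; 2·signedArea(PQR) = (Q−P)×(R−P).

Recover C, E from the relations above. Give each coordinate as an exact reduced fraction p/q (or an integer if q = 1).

C = (-116/25, 62/25)
E = (10, -17/2)

1. C_x = -116/25  [D, A, C are collinear ∩ BC ⟂ DA]
2. C_y = 62/25  [D, A, C are collinear ∩ BC ⟂ DA]
   → C = (-116/25, 62/25)
3. E_x = 10  [E is the midpoint of DA]
4. E_y = -17/2  [E is the midpoint of DA]
   → E = (10, -17/2)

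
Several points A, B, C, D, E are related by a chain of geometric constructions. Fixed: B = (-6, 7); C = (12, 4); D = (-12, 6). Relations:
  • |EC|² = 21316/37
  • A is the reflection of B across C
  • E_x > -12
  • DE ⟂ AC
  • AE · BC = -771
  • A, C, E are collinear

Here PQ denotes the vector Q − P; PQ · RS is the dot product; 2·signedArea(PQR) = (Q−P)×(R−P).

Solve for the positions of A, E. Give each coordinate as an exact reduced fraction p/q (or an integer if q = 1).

1. A_x = 30  [A is the reflection of B across C]
2. A_y = 1  [A is the reflection of B across C]
   → A = (30, 1)
3. E_x = -432/37  [A, C, E are collinear ∩ DE ⟂ AC]
4. E_y = 294/37  [A, C, E are collinear ∩ DE ⟂ AC]
   → E = (-432/37, 294/37)

A = (30, 1)
E = (-432/37, 294/37)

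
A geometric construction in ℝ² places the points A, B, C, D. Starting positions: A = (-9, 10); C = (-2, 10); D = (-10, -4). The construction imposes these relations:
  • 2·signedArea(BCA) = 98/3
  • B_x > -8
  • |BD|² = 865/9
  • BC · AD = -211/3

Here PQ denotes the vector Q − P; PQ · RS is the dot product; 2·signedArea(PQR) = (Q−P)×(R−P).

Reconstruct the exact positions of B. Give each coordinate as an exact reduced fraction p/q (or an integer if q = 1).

B = (-7, 16/3)

1. B_x = -7  [2·signedArea(BCA) = 98/3 ∩ BC · AD = -211/3]
2. B_y = 16/3  [2·signedArea(BCA) = 98/3 ∩ BC · AD = -211/3]
   → B = (-7, 16/3)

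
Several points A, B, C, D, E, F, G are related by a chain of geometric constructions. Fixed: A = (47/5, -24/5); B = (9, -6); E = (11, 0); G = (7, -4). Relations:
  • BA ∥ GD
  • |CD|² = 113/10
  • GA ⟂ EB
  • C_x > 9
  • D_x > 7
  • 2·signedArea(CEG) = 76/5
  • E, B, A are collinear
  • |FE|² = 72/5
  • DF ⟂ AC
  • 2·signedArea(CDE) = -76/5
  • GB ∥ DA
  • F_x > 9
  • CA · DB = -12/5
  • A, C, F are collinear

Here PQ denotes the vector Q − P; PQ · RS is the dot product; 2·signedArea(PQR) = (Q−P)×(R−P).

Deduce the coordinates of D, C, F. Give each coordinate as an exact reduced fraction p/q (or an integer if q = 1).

1. D_x = 37/5  [GB ∥ DA ∩ BA ∥ GD]
2. D_y = -14/5  [GB ∥ DA ∩ BA ∥ GD]
   → D = (37/5, -14/5)
3. C_x = 91/10  [2·signedArea(CEG) = 76/5 ∩ 2·signedArea(CDE) = -76/5]
4. C_y = -57/10  [2·signedArea(CEG) = 76/5 ∩ 2·signedArea(CDE) = -76/5]
   → C = (91/10, -57/10)
5. F_x = 49/5  [A, C, F are collinear ∩ DF ⟂ AC]
6. F_y = -18/5  [A, C, F are collinear ∩ DF ⟂ AC]
   → F = (49/5, -18/5)

C = (91/10, -57/10)
D = (37/5, -14/5)
F = (49/5, -18/5)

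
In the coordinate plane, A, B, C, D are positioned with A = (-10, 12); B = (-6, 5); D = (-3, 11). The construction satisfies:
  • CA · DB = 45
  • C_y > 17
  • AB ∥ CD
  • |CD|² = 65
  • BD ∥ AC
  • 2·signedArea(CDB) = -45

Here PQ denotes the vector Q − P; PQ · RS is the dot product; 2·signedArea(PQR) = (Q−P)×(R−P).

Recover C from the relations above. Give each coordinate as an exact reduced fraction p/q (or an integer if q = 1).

1. C_x = -7  [AB ∥ CD ∩ BD ∥ AC]
2. C_y = 18  [AB ∥ CD ∩ BD ∥ AC]
   → C = (-7, 18)

C = (-7, 18)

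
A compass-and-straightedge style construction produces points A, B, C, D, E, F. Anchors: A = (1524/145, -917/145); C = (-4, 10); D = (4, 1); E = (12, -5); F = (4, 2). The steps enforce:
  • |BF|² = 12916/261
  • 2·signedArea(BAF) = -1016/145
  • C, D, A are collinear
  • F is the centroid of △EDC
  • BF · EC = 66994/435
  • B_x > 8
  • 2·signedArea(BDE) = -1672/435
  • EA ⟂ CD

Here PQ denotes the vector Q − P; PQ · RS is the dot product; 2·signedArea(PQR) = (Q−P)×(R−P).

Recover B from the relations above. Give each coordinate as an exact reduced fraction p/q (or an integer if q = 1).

1. B_x = 3844/435  [2·signedArea(BDE) = -1672/435 ∩ BF · EC = 66994/435]
2. B_y = -1352/435  [2·signedArea(BDE) = -1672/435 ∩ BF · EC = 66994/435]
   → B = (3844/435, -1352/435)

B = (3844/435, -1352/435)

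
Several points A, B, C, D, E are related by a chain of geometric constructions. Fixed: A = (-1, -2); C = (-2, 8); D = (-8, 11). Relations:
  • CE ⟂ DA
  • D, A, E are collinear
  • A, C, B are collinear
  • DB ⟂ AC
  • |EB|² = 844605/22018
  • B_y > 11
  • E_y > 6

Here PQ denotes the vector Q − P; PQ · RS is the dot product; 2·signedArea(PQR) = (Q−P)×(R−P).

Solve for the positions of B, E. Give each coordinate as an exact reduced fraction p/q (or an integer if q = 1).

1. B_x = -238/101  [A, C, B are collinear ∩ DB ⟂ AC]
2. B_y = 1168/101  [A, C, B are collinear ∩ DB ⟂ AC]
   → B = (-238/101, 1168/101)
3. E_x = -1177/218  [D, A, E are collinear ∩ CE ⟂ DA]
4. E_y = 1345/218  [D, A, E are collinear ∩ CE ⟂ DA]
   → E = (-1177/218, 1345/218)

B = (-238/101, 1168/101)
E = (-1177/218, 1345/218)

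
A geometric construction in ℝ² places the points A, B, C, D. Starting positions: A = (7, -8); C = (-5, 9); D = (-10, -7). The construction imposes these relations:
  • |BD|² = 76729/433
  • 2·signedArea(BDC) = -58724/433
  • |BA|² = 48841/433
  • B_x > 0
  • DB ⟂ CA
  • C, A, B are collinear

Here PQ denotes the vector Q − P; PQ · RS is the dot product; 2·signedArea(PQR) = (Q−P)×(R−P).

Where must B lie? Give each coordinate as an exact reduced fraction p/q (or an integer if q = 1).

B = (379/433, 293/433)

1. B_x = 379/433  [C, A, B are collinear ∩ DB ⟂ CA]
2. B_y = 293/433  [C, A, B are collinear ∩ DB ⟂ CA]
   → B = (379/433, 293/433)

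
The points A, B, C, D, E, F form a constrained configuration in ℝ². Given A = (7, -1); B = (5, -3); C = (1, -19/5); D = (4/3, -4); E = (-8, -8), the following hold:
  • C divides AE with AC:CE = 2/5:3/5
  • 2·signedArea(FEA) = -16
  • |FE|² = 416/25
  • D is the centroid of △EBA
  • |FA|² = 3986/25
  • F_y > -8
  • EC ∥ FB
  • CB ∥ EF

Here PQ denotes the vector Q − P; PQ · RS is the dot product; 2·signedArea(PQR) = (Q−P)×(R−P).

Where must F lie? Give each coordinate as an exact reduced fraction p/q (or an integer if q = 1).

1. F_x = -4  [EC ∥ FB ∩ CB ∥ EF]
2. F_y = -36/5  [EC ∥ FB ∩ CB ∥ EF]
   → F = (-4, -36/5)

F = (-4, -36/5)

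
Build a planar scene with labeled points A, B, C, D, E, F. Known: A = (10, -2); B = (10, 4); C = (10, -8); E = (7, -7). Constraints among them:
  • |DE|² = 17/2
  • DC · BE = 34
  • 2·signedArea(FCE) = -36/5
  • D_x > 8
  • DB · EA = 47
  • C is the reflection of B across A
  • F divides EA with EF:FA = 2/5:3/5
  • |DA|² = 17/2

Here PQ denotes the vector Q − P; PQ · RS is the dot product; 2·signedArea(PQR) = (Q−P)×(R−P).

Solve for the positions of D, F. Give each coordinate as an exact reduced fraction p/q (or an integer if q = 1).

D = (17/2, -9/2)
F = (41/5, -5)

1. D_x = 17/2  [DB · EA = 47 ∩ DC · BE = 34]
2. D_y = -9/2  [DB · EA = 47 ∩ DC · BE = 34]
   → D = (17/2, -9/2)
3. F_x = 41/5  [F divides EA with EF:FA = 2/5:3/5]
4. F_y = -5  [F divides EA with EF:FA = 2/5:3/5]
   → F = (41/5, -5)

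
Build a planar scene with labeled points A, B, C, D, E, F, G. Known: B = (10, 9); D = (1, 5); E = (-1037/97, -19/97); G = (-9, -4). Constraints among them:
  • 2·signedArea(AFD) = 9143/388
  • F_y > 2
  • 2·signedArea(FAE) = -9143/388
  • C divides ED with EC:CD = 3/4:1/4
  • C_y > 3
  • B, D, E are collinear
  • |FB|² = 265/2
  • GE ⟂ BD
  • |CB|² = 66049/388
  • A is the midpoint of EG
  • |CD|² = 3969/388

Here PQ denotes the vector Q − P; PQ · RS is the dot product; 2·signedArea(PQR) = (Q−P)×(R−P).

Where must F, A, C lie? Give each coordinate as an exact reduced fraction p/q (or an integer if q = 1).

1. A_x = -955/97  [A is the midpoint of EG]
2. A_y = -407/194  [A is the midpoint of EG]
   → A = (-955/97, -407/194)
3. C_x = -373/194  [C divides ED with EC:CD = 3/4:1/4]
4. C_y = 359/97  [C divides ED with EC:CD = 3/4:1/4]
   → C = (-373/194, 359/97)
5. F_x = 1/2  [2·signedArea(FAE) = -9143/388 ∩ 2·signedArea(AFD) = 9143/388]
6. F_y = 5/2  [2·signedArea(FAE) = -9143/388 ∩ 2·signedArea(AFD) = 9143/388]
   → F = (1/2, 5/2)

A = (-955/97, -407/194)
C = (-373/194, 359/97)
F = (1/2, 5/2)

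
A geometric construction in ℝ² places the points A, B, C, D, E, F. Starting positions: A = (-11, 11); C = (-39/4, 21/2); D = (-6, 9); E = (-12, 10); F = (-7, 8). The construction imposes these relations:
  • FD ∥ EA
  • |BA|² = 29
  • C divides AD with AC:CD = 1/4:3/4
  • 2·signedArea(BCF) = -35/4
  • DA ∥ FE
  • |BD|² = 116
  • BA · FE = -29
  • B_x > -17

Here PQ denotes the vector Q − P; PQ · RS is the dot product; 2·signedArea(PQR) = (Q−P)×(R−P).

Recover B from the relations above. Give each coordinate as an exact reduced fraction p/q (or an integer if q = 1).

1. B_x = -16  [2·signedArea(BCF) = -35/4 ∩ BA · FE = -29]
2. B_y = 13  [2·signedArea(BCF) = -35/4 ∩ BA · FE = -29]
   → B = (-16, 13)

B = (-16, 13)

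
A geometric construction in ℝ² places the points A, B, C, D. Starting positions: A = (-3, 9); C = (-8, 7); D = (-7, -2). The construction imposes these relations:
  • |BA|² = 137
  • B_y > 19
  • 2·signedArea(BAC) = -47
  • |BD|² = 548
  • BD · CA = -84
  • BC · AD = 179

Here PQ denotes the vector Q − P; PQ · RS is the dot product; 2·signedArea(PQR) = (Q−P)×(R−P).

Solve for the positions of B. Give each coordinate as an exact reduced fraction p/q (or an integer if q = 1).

1. B_x = 1  [BC · AD = 179 ∩ BD · CA = -84]
2. B_y = 20  [BC · AD = 179 ∩ BD · CA = -84]
   → B = (1, 20)

B = (1, 20)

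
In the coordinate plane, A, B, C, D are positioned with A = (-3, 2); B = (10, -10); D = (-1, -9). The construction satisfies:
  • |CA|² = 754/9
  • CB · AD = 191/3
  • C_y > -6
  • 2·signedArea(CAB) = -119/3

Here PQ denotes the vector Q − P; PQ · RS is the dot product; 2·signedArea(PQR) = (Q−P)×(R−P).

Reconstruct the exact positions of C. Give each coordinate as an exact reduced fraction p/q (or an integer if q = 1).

1. C_x = 2  [2·signedArea(CAB) = -119/3 ∩ CB · AD = 191/3]
2. C_y = -17/3  [2·signedArea(CAB) = -119/3 ∩ CB · AD = 191/3]
   → C = (2, -17/3)

C = (2, -17/3)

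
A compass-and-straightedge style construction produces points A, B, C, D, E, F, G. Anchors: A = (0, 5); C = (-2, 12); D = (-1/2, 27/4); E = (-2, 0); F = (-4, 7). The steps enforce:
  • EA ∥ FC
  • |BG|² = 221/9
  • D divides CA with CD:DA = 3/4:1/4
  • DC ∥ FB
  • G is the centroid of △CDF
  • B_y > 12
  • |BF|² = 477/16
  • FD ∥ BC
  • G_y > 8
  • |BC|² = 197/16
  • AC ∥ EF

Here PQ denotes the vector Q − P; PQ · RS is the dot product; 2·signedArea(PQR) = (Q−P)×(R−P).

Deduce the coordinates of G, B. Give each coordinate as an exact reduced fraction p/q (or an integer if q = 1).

1. G_x = -13/6  [G is the centroid of △CDF]
2. G_y = 103/12  [G is the centroid of △CDF]
   → G = (-13/6, 103/12)
3. B_x = -11/2  [FD ∥ BC ∩ DC ∥ FB]
4. B_y = 49/4  [FD ∥ BC ∩ DC ∥ FB]
   → B = (-11/2, 49/4)

B = (-11/2, 49/4)
G = (-13/6, 103/12)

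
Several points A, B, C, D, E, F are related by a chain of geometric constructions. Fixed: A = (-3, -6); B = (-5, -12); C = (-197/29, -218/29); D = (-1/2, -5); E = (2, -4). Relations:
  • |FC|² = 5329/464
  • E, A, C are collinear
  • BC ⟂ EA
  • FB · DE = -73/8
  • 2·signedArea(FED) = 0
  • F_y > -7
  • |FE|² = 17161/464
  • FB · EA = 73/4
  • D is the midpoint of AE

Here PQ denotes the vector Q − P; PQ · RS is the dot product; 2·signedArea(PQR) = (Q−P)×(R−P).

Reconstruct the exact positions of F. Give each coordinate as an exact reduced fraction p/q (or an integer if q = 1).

1. F_x = -423/116  [2·signedArea(FED) = 0 ∩ FB · EA = 73/4]
2. F_y = -363/58  [2·signedArea(FED) = 0 ∩ FB · EA = 73/4]
   → F = (-423/116, -363/58)

F = (-423/116, -363/58)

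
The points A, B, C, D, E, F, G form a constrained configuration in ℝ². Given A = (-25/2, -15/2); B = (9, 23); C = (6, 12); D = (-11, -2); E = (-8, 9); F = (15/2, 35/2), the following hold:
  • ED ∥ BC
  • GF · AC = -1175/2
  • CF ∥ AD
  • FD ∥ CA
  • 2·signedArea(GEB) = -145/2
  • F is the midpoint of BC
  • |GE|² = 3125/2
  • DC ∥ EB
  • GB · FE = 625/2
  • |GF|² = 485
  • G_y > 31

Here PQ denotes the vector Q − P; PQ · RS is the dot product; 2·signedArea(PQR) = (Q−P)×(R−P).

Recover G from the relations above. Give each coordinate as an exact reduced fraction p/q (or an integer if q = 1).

1. G_x = 49/2  [GF · AC = -1175/2 ∩ 2·signedArea(GEB) = -145/2]
2. G_y = 63/2  [GF · AC = -1175/2 ∩ 2·signedArea(GEB) = -145/2]
   → G = (49/2, 63/2)

G = (49/2, 63/2)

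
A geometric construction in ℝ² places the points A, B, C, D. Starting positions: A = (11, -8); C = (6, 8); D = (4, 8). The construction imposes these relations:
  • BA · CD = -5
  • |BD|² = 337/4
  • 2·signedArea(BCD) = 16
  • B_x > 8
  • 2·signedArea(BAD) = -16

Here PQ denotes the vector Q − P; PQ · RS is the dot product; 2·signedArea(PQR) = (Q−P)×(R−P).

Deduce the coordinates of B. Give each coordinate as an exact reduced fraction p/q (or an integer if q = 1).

1. B_x = 17/2  [2·signedArea(BAD) = -16 ∩ 2·signedArea(BCD) = 16]
2. B_y = 0  [2·signedArea(BAD) = -16 ∩ 2·signedArea(BCD) = 16]
   → B = (17/2, 0)

B = (17/2, 0)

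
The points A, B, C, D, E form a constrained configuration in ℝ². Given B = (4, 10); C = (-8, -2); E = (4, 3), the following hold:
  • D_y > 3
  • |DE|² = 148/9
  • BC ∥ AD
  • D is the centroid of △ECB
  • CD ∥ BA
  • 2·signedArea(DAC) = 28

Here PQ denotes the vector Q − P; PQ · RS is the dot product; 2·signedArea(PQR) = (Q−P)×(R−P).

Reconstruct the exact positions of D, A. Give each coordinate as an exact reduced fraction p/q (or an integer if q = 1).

A = (12, 47/3)
D = (0, 11/3)

1. D_x = 0  [D is the centroid of △ECB]
2. D_y = 11/3  [D is the centroid of △ECB]
   → D = (0, 11/3)
3. A_x = 12  [BC ∥ AD ∩ CD ∥ BA]
4. A_y = 47/3  [BC ∥ AD ∩ CD ∥ BA]
   → A = (12, 47/3)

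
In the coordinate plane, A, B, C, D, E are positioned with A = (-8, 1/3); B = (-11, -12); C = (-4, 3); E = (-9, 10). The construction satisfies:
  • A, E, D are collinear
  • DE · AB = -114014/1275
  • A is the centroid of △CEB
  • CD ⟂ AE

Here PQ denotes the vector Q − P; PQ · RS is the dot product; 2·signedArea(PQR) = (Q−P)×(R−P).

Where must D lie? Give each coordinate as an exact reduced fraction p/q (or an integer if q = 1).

1. D_x = -3498/425  [A, E, D are collinear ∩ CD ⟂ AE]
2. D_y = 1089/425  [A, E, D are collinear ∩ CD ⟂ AE]
   → D = (-3498/425, 1089/425)

D = (-3498/425, 1089/425)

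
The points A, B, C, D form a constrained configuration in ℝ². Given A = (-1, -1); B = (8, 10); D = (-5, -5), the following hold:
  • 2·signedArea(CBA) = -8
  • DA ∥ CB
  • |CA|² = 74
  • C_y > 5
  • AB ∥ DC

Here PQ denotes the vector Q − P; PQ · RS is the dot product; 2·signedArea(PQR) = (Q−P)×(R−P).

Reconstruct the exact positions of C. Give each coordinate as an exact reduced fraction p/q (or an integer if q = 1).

1. C_x = 4  [DA ∥ CB ∩ AB ∥ DC]
2. C_y = 6  [DA ∥ CB ∩ AB ∥ DC]
   → C = (4, 6)

C = (4, 6)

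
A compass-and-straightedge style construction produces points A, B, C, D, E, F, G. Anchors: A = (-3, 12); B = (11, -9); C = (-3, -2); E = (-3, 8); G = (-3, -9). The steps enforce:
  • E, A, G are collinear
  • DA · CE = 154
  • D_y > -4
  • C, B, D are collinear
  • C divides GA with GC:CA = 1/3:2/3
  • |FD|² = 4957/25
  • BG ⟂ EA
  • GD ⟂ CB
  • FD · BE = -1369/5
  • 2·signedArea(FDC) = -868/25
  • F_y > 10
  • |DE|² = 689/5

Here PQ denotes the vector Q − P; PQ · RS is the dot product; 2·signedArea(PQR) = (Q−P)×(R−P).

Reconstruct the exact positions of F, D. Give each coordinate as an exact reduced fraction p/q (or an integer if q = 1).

D = (-1/5, -17/5)
F = (-3, 52/5)

1. D_x = -1/5  [C, B, D are collinear ∩ GD ⟂ CB]
2. D_y = -17/5  [C, B, D are collinear ∩ GD ⟂ CB]
   → D = (-1/5, -17/5)
3. F_x = -3  [2·signedArea(FDC) = -868/25 ∩ FD · BE = -1369/5]
4. F_y = 52/5  [2·signedArea(FDC) = -868/25 ∩ FD · BE = -1369/5]
   → F = (-3, 52/5)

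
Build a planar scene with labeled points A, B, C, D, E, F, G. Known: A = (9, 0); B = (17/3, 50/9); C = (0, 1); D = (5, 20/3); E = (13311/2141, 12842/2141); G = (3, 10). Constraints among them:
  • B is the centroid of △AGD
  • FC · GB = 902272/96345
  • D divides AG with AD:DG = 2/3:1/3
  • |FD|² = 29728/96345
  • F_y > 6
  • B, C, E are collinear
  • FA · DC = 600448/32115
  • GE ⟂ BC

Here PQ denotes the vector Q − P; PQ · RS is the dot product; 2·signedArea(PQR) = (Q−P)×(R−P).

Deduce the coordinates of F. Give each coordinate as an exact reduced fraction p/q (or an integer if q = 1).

F = (58737/10705, 68504/10705)

1. F_x = 58737/10705  [FC · GB = 902272/96345 ∩ FA · DC = 600448/32115]
2. F_y = 68504/10705  [FC · GB = 902272/96345 ∩ FA · DC = 600448/32115]
   → F = (58737/10705, 68504/10705)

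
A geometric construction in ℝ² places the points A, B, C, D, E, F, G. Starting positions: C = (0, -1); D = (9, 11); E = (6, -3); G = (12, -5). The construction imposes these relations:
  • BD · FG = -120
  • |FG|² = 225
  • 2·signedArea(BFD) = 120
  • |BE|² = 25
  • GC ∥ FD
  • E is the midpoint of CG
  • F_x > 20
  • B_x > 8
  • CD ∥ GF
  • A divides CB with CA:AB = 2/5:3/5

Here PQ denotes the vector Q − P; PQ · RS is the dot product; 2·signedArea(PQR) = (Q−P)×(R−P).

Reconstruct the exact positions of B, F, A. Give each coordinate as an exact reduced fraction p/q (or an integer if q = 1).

1. F_x = 21  [GC ∥ FD ∩ CD ∥ GF]
2. F_y = 7  [GC ∥ FD ∩ CD ∥ GF]
   → F = (21, 7)
3. B_x = 9  [2·signedArea(BFD) = 120 ∩ BD · FG = -120]
4. B_y = 1  [2·signedArea(BFD) = 120 ∩ BD · FG = -120]
   → B = (9, 1)
5. A_x = 18/5  [A divides CB with CA:AB = 2/5:3/5]
6. A_y = -1/5  [A divides CB with CA:AB = 2/5:3/5]
   → A = (18/5, -1/5)

A = (18/5, -1/5)
B = (9, 1)
F = (21, 7)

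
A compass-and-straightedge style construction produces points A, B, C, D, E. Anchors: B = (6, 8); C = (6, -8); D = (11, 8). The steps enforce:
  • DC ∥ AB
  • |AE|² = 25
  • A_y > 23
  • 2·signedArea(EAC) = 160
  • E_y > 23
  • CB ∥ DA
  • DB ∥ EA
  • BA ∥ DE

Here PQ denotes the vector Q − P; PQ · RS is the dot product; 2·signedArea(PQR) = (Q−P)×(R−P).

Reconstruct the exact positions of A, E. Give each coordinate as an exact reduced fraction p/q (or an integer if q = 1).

A = (11, 24)
E = (16, 24)

1. A_x = 11  [DC ∥ AB ∩ CB ∥ DA]
2. A_y = 24  [DC ∥ AB ∩ CB ∥ DA]
   → A = (11, 24)
3. E_x = 16  [DB ∥ EA ∩ BA ∥ DE]
4. E_y = 24  [DB ∥ EA ∩ BA ∥ DE]
   → E = (16, 24)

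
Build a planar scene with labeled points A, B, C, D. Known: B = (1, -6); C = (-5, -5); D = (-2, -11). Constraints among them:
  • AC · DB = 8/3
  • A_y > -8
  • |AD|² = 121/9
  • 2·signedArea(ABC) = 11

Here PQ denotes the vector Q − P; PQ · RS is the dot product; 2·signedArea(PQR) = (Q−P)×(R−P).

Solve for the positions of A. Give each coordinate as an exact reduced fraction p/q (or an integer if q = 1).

1. A_x = -2  [AC · DB = 8/3 ∩ 2·signedArea(ABC) = 11]
2. A_y = -22/3  [AC · DB = 8/3 ∩ 2·signedArea(ABC) = 11]
   → A = (-2, -22/3)

A = (-2, -22/3)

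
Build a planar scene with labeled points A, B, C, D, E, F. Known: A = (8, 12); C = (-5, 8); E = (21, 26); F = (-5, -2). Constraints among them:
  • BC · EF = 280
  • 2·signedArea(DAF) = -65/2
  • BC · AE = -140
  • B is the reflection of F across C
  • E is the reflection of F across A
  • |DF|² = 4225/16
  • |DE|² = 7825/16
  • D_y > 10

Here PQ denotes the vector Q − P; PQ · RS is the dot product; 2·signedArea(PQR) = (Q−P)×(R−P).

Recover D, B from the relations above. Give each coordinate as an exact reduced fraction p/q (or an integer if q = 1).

B = (-5, 18)
D = (19/4, 11)

1. D_x = 19/4  [line 14·x + -13·y + 153/2 = 0 ∩ |DF|² = 4225/16]
2. D_y = 11  [line 14·x + -13·y + 153/2 = 0 ∩ |DF|² = 4225/16]
   → D = (19/4, 11)
3. B_x = -5  [B is the reflection of F across C]
4. B_y = 18  [B is the reflection of F across C]
   → B = (-5, 18)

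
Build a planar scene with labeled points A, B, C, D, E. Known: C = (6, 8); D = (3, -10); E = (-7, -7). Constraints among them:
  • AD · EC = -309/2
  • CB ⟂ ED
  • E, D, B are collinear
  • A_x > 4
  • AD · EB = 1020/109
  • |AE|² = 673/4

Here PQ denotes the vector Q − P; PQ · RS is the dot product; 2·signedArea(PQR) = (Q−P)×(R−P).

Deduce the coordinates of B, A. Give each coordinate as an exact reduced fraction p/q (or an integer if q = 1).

1. B_x = 87/109  [E, D, B are collinear ∩ CB ⟂ ED]
2. B_y = -1018/109  [E, D, B are collinear ∩ CB ⟂ ED]
   → B = (87/109, -1018/109)
3. A_x = 9/2  [AD · EC = -309/2 ∩ AD · EB = 1020/109]
4. A_y = -1  [AD · EC = -309/2 ∩ AD · EB = 1020/109]
   → A = (9/2, -1)

A = (9/2, -1)
B = (87/109, -1018/109)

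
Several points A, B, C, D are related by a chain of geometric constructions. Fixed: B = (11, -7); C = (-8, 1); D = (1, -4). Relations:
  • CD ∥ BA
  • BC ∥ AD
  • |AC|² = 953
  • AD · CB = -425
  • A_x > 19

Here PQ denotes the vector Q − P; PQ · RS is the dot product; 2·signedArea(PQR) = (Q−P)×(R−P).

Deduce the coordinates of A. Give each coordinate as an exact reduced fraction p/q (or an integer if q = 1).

A = (20, -12)

1. A_x = 20  [BC ∥ AD ∩ CD ∥ BA]
2. A_y = -12  [BC ∥ AD ∩ CD ∥ BA]
   → A = (20, -12)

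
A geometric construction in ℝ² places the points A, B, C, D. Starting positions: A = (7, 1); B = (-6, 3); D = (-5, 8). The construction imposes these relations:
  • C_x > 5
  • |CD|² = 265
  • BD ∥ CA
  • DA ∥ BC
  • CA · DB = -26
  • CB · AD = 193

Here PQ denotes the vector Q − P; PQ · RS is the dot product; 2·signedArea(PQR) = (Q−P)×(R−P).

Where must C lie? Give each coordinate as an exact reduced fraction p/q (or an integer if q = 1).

C = (6, -4)

1. C_x = 6  [BD ∥ CA ∩ DA ∥ BC]
2. C_y = -4  [BD ∥ CA ∩ DA ∥ BC]
   → C = (6, -4)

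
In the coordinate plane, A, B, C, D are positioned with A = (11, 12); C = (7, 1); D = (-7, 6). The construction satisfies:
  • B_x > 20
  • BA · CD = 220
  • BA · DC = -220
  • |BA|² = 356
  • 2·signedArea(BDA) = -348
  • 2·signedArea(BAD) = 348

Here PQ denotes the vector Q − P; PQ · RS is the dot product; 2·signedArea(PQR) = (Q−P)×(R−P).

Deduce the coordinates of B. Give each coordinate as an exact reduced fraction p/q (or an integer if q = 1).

B = (21, -4)

1. B_x = 21  [2·signedArea(BAD) = 348 ∩ BA · DC = -220]
2. B_y = -4  [2·signedArea(BAD) = 348 ∩ BA · DC = -220]
   → B = (21, -4)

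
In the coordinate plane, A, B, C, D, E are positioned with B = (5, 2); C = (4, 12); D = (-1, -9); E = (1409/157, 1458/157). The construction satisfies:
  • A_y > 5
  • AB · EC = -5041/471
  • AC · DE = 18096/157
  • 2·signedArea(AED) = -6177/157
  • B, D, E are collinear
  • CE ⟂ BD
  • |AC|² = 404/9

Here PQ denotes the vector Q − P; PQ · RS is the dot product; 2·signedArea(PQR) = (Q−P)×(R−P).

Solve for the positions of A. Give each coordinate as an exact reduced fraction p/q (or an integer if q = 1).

A = (14/3, 16/3)

1. A_x = 14/3  [AB · EC = -5041/471 ∩ AC · DE = 18096/157]
2. A_y = 16/3  [AB · EC = -5041/471 ∩ AC · DE = 18096/157]
   → A = (14/3, 16/3)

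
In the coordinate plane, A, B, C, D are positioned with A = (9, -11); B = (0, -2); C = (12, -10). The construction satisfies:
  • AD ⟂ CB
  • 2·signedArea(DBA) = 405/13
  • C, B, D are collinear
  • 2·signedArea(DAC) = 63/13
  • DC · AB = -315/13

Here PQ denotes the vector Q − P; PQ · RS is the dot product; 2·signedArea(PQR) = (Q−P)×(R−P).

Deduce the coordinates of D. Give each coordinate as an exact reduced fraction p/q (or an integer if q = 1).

1. D_x = 135/13  [C, B, D are collinear ∩ AD ⟂ CB]
2. D_y = -116/13  [C, B, D are collinear ∩ AD ⟂ CB]
   → D = (135/13, -116/13)

D = (135/13, -116/13)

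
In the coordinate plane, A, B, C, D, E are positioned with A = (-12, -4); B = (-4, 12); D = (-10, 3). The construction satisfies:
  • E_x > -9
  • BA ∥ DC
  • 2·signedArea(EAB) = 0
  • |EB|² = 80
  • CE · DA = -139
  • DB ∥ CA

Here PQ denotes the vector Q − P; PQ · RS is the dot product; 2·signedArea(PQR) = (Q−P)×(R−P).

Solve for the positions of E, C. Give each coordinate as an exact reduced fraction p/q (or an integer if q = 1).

C = (-18, -13)
E = (-8, 4)

1. C_x = -18  [DB ∥ CA ∩ BA ∥ DC]
2. C_y = -13  [DB ∥ CA ∩ BA ∥ DC]
   → C = (-18, -13)
3. E_x = -8  [2·signedArea(EAB) = 0 ∩ CE · DA = -139]
4. E_y = 4  [2·signedArea(EAB) = 0 ∩ CE · DA = -139]
   → E = (-8, 4)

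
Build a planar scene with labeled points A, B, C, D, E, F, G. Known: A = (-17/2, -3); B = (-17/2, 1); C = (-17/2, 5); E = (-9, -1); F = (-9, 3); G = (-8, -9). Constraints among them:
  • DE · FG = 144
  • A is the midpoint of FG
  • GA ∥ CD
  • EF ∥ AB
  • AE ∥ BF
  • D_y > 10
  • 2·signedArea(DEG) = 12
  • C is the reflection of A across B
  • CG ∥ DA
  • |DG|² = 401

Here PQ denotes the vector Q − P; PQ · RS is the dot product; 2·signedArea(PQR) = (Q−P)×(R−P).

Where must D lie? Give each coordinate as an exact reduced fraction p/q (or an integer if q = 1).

D = (-9, 11)

1. D_x = -9  [CG ∥ DA ∩ GA ∥ CD]
2. D_y = 11  [CG ∥ DA ∩ GA ∥ CD]
   → D = (-9, 11)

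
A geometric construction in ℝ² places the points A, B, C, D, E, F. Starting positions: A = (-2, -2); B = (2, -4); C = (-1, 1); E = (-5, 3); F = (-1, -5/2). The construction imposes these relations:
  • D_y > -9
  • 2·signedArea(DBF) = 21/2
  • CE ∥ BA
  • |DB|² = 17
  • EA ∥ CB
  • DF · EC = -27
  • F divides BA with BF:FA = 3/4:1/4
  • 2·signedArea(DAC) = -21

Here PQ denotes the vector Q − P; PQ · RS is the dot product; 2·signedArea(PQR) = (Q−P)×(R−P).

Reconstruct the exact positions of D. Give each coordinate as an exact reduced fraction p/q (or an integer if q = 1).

1. D_x = 3  [DF · EC = -27 ∩ 2·signedArea(DAC) = -21]
2. D_y = -8  [DF · EC = -27 ∩ 2·signedArea(DAC) = -21]
   → D = (3, -8)

D = (3, -8)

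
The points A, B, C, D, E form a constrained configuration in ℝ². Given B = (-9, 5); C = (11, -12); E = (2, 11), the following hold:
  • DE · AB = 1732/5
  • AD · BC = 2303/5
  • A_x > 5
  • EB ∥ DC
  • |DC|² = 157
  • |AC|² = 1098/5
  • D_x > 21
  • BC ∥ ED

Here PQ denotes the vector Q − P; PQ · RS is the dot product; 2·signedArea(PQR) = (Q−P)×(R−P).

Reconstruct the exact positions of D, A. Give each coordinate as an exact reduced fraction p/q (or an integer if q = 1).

1. D_x = 22  [EB ∥ DC ∩ BC ∥ ED]
2. D_y = -6  [EB ∥ DC ∩ BC ∥ ED]
   → D = (22, -6)
3. A_x = 28/5  [line -20·x + 17·y + 407/5 = 0 ∩ |AC|² = 1098/5]
4. A_y = 9/5  [line -20·x + 17·y + 407/5 = 0 ∩ |AC|² = 1098/5]
   → A = (28/5, 9/5)

A = (28/5, 9/5)
D = (22, -6)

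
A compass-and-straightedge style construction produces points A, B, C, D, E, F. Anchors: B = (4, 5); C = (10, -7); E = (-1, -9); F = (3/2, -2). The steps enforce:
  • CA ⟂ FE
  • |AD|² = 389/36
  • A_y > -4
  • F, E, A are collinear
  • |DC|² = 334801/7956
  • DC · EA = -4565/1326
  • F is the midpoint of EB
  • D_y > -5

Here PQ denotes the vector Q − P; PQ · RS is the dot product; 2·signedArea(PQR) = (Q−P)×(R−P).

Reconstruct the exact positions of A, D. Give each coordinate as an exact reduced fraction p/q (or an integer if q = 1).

1. A_x = 194/221  [F, E, A are collinear ∩ CA ⟂ FE]
2. A_y = -827/221  [F, E, A are collinear ∩ CA ⟂ FE]
   → A = (194/221, -827/221)
3. D_x = 5471/1326  [line -415/221·x + -1162/221·y + -19339/1326 = 0 ∩ |DC|² = 334801/7956]
4. D_y = -2816/663  [line -415/221·x + -1162/221·y + -19339/1326 = 0 ∩ |DC|² = 334801/7956]
   → D = (5471/1326, -2816/663)

A = (194/221, -827/221)
D = (5471/1326, -2816/663)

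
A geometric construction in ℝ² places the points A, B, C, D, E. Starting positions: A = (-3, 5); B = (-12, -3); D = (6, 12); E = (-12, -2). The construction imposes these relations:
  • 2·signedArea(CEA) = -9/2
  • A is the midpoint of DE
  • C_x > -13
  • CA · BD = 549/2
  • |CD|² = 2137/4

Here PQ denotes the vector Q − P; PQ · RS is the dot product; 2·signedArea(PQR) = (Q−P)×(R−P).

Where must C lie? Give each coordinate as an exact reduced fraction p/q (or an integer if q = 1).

C = (-12, -5/2)

1. C_x = -12  [2·signedArea(CEA) = -9/2 ∩ CA · BD = 549/2]
2. C_y = -5/2  [2·signedArea(CEA) = -9/2 ∩ CA · BD = 549/2]
   → C = (-12, -5/2)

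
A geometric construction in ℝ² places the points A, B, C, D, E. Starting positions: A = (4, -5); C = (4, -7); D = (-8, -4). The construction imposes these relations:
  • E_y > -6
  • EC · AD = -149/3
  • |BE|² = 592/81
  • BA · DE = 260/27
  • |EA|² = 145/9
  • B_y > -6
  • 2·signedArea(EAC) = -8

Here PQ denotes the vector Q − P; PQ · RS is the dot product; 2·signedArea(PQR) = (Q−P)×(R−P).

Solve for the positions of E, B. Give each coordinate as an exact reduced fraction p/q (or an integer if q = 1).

1. E_x = 0  [2·signedArea(EAC) = -8 ∩ EC · AD = -149/3]
2. E_y = -16/3  [2·signedArea(EAC) = -8 ∩ EC · AD = -149/3]
   → E = (0, -16/3)
3. B_x = 8/3  [line -8·x + 4/3·y + 784/27 = 0 ∩ |BE|² = 592/81]
4. B_y = -52/9  [line -8·x + 4/3·y + 784/27 = 0 ∩ |BE|² = 592/81]
   → B = (8/3, -52/9)

B = (8/3, -52/9)
E = (0, -16/3)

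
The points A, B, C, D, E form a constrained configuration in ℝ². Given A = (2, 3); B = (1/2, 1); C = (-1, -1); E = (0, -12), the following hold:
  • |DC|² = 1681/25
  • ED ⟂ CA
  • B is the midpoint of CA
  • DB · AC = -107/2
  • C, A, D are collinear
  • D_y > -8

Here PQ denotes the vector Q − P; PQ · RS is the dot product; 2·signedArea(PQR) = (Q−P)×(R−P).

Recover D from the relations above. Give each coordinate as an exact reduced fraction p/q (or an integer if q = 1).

D = (-148/25, -189/25)

1. D_x = -148/25  [C, A, D are collinear ∩ ED ⟂ CA]
2. D_y = -189/25  [C, A, D are collinear ∩ ED ⟂ CA]
   → D = (-148/25, -189/25)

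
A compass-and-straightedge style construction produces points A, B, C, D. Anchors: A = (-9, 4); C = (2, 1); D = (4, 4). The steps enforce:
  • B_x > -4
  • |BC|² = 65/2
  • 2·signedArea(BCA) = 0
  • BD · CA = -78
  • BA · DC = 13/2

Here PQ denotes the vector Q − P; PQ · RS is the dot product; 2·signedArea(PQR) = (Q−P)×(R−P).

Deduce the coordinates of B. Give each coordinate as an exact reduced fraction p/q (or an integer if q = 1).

B = (-7/2, 5/2)

1. B_x = -7/2  [2·signedArea(BCA) = 0 ∩ BA · DC = 13/2]
2. B_y = 5/2  [2·signedArea(BCA) = 0 ∩ BA · DC = 13/2]
   → B = (-7/2, 5/2)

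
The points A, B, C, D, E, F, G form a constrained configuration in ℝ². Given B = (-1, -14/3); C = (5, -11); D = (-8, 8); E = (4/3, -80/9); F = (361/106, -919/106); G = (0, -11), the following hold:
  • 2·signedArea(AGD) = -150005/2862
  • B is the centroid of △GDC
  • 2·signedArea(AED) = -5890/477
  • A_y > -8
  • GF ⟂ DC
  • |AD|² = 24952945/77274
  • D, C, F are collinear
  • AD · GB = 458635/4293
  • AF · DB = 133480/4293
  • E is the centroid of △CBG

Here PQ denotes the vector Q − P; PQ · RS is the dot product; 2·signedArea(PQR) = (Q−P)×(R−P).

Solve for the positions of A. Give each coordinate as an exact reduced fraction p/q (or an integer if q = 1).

1. A_x = 1189/954  [AD · GB = 458635/4293 ∩ 2·signedArea(AGD) = -150005/2862]
2. A_y = -21203/2862  [AD · GB = 458635/4293 ∩ 2·signedArea(AGD) = -150005/2862]
   → A = (1189/954, -21203/2862)

A = (1189/954, -21203/2862)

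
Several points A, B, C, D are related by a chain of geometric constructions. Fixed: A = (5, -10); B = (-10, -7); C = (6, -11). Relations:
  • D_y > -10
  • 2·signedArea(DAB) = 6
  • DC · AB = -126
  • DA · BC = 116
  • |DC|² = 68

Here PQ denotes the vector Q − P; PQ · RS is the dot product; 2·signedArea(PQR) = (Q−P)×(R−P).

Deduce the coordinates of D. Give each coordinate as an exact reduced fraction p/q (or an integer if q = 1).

D = (-2, -9)

1. D_x = -2  [2·signedArea(DAB) = 6 ∩ DC · AB = -126]
2. D_y = -9  [2·signedArea(DAB) = 6 ∩ DC · AB = -126]
   → D = (-2, -9)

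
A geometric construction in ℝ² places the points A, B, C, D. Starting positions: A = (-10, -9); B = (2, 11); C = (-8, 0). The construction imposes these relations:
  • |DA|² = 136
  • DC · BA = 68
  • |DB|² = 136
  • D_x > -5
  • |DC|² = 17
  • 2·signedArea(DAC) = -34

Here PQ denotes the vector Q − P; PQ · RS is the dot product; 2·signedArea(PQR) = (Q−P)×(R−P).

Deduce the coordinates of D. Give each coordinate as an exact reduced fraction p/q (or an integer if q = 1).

D = (-4, 1)

1. D_x = -4  [DC · BA = 68 ∩ 2·signedArea(DAC) = -34]
2. D_y = 1  [DC · BA = 68 ∩ 2·signedArea(DAC) = -34]
   → D = (-4, 1)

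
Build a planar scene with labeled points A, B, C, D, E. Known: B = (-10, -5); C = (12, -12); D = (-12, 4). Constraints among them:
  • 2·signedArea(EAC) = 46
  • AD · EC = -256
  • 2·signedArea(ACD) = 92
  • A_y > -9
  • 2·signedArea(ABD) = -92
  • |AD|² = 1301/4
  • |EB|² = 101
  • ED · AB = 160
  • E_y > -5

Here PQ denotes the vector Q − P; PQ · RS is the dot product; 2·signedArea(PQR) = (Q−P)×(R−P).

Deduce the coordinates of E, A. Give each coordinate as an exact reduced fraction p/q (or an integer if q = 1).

A = (1, -17/2)
E = (0, -4)

1. A_x = 1  [2·signedArea(ACD) = 92 ∩ 2·signedArea(ABD) = -92]
2. A_y = -17/2  [2·signedArea(ACD) = 92 ∩ 2·signedArea(ABD) = -92]
   → A = (1, -17/2)
3. E_x = 0  [2·signedArea(EAC) = 46 ∩ ED · AB = 160]
4. E_y = -4  [2·signedArea(EAC) = 46 ∩ ED · AB = 160]
   → E = (0, -4)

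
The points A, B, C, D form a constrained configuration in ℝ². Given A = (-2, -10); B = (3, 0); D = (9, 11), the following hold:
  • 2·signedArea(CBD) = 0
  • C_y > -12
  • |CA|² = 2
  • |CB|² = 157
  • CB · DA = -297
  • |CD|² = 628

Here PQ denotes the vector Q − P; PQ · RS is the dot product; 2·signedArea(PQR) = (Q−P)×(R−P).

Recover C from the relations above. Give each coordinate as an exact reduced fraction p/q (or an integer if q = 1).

C = (-3, -11)

1. C_x = -3  [2·signedArea(CBD) = 0 ∩ CB · DA = -297]
2. C_y = -11  [2·signedArea(CBD) = 0 ∩ CB · DA = -297]
   → C = (-3, -11)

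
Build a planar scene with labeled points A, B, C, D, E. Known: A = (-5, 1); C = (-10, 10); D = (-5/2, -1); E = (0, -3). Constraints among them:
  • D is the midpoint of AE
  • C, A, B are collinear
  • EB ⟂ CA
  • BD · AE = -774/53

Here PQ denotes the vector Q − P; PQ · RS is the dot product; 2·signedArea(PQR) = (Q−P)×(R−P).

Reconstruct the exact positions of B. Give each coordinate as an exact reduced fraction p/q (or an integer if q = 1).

B = (-225/106, -443/106)

1. B_x = -225/106  [C, A, B are collinear ∩ EB ⟂ CA]
2. B_y = -443/106  [C, A, B are collinear ∩ EB ⟂ CA]
   → B = (-225/106, -443/106)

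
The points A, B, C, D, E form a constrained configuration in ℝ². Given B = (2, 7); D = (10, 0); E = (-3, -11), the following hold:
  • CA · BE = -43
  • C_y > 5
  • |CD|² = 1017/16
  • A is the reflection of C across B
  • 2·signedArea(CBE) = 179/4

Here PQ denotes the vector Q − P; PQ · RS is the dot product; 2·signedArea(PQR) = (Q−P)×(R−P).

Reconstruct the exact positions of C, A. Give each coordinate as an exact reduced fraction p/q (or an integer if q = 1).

A = (0, 35/4)
C = (4, 21/4)

1. C_x = 4  [line 18·x + -5·y + -183/4 = 0 ∩ |CD|² = 1017/16]
2. C_y = 21/4  [line 18·x + -5·y + -183/4 = 0 ∩ |CD|² = 1017/16]
   → C = (4, 21/4)
3. A_x = 0  [A is the reflection of C across B]
4. A_y = 35/4  [A is the reflection of C across B]
   → A = (0, 35/4)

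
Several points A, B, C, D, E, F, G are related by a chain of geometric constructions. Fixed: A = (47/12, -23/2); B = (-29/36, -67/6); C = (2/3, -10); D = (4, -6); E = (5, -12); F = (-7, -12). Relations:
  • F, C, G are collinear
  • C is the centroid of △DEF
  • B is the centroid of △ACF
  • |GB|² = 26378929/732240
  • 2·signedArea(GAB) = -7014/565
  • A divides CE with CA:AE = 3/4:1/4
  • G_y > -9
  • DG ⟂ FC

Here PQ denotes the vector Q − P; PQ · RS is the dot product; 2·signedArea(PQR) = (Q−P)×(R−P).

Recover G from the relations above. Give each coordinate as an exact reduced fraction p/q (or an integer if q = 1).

G = (2692/565, -5046/565)

1. G_x = 2692/565  [F, C, G are collinear ∩ DG ⟂ FC]
2. G_y = -5046/565  [F, C, G are collinear ∩ DG ⟂ FC]
   → G = (2692/565, -5046/565)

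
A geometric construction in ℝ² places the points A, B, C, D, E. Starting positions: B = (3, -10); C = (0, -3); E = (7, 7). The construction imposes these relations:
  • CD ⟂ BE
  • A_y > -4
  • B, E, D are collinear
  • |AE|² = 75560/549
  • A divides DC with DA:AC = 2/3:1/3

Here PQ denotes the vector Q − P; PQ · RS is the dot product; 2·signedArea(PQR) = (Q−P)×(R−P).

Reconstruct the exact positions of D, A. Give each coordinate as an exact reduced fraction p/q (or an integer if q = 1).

A = (1343/915, -3061/915)
D = (1343/305, -1231/305)

1. D_x = 1343/305  [B, E, D are collinear ∩ CD ⟂ BE]
2. D_y = -1231/305  [B, E, D are collinear ∩ CD ⟂ BE]
   → D = (1343/305, -1231/305)
3. A_x = 1343/915  [A divides DC with DA:AC = 2/3:1/3]
4. A_y = -3061/915  [A divides DC with DA:AC = 2/3:1/3]
   → A = (1343/915, -3061/915)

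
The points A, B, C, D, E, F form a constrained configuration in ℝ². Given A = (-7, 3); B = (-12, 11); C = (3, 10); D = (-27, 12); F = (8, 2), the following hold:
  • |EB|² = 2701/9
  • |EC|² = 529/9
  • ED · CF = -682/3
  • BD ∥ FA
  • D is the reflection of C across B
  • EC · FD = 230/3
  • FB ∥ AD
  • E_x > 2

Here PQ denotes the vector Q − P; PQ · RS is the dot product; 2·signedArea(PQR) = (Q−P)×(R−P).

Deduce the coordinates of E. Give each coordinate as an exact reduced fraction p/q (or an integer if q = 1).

E = (3, 7/3)

1. E_x = 3  [EC · FD = 230/3 ∩ ED · CF = -682/3]
2. E_y = 7/3  [EC · FD = 230/3 ∩ ED · CF = -682/3]
   → E = (3, 7/3)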